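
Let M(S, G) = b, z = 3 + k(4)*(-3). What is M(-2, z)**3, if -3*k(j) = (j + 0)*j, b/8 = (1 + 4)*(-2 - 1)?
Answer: -1728000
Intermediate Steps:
b = -120 (b = 8*((1 + 4)*(-2 - 1)) = 8*(5*(-3)) = 8*(-15) = -120)
k(j) = -j**2/3 (k(j) = -(j + 0)*j/3 = -j*j/3 = -j**2/3)
z = 19 (z = 3 - 1/3*4**2*(-3) = 3 - 1/3*16*(-3) = 3 - 16/3*(-3) = 3 + 16 = 19)
M(S, G) = -120
M(-2, z)**3 = (-120)**3 = -1728000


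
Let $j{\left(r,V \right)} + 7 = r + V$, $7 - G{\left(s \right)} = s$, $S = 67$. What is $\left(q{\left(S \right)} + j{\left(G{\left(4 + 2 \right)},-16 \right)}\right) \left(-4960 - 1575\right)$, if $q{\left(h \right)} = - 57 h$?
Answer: $25100935$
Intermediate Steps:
$G{\left(s \right)} = 7 - s$
$j{\left(r,V \right)} = -7 + V + r$ ($j{\left(r,V \right)} = -7 + \left(r + V\right) = -7 + \left(V + r\right) = -7 + V + r$)
$\left(q{\left(S \right)} + j{\left(G{\left(4 + 2 \right)},-16 \right)}\right) \left(-4960 - 1575\right) = \left(\left(-57\right) 67 - 22\right) \left(-4960 - 1575\right) = \left(-3819 - 22\right) \left(-6535\right) = \left(-3841\right) \left(-6535\right) = 25100935$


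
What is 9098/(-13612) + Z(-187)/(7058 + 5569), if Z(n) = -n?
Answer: -56167501/85939362 ≈ -0.65357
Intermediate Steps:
9098/(-13612) + Z(-187)/(7058 + 5569) = 9098/(-13612) + (-1*(-187))/(7058 + 5569) = 9098*(-1/13612) + 187/12627 = -4549/6806 + 187*(1/12627) = -4549/6806 + 187/12627 = -56167501/85939362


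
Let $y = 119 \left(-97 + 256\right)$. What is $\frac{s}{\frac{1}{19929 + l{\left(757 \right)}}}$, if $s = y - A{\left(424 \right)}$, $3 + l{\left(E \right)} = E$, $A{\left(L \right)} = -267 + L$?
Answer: $388095812$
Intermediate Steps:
$l{\left(E \right)} = -3 + E$
$y = 18921$ ($y = 119 \cdot 159 = 18921$)
$s = 18764$ ($s = 18921 - \left(-267 + 424\right) = 18921 - 157 = 18764$)
$\frac{s}{\frac{1}{19929 + l{\left(757 \right)}}} = \frac{18764}{\frac{1}{19929 + \left(-3 + 757\right)}} = \frac{18764}{\frac{1}{19929 + 754}} = \frac{18764}{\frac{1}{20683}} = 18764 \frac{1}{\frac{1}{20683}} = 18764 \cdot 20683 = 388095812$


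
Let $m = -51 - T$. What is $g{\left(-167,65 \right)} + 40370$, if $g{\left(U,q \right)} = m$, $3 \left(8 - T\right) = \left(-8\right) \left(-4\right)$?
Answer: $\frac{120965}{3} \approx 40322.0$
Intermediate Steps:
$T = - \frac{8}{3}$ ($T = 8 - \frac{\left(-8\right) \left(-4\right)}{3} = 8 - \frac{32}{3} = - \frac{8}{3} \approx -2.6667$)
$m = - \frac{145}{3}$ ($m = -51 - - \frac{8}{3} = -51 + \frac{8}{3} = - \frac{145}{3} \approx -48.333$)
$g{\left(U,q \right)} = - \frac{145}{3}$
$g{\left(-167,65 \right)} + 40370 = - \frac{145}{3} + 40370 = \frac{120965}{3}$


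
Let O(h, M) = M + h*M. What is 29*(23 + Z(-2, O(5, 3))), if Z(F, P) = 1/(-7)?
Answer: 4640/7 ≈ 662.86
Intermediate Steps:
O(h, M) = M + M*h
Z(F, P) = -⅐
29*(23 + Z(-2, O(5, 3))) = 29*(23 - ⅐) = 29*(160/7) = 4640/7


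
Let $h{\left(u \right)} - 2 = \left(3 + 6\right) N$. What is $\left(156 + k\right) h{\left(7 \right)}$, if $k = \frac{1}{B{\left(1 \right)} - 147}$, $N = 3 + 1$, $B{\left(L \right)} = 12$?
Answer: $\frac{800242}{135} \approx 5927.7$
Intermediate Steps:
$N = 4$
$k = - \frac{1}{135}$ ($k = \frac{1}{12 - 147} = \frac{1}{-135} = - \frac{1}{135} \approx -0.0074074$)
$h{\left(u \right)} = 38$ ($h{\left(u \right)} = 2 + \left(3 + 6\right) 4 = 2 + 9 \cdot 4 = 2 + 36 = 38$)
$\left(156 + k\right) h{\left(7 \right)} = \left(156 - \frac{1}{135}\right) 38 = \frac{21059}{135} \cdot 38 = \frac{800242}{135}$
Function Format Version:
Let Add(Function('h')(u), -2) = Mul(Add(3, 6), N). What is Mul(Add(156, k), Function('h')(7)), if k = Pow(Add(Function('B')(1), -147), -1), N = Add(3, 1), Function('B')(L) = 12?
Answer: Rational(800242, 135) ≈ 5927.7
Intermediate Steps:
N = 4
k = Rational(-1, 135) (k = Pow(Add(12, -147), -1) = Pow(-135, -1) = Rational(-1, 135) ≈ -0.0074074)
Function('h')(u) = 38 (Function('h')(u) = Add(2, Mul(Add(3, 6), 4)) = Add(2, Mul(9, 4)) = Add(2, 36) = 38)
Mul(Add(156, k), Function('h')(7)) = Mul(Add(156, Rational(-1, 135)), 38) = Mul(Rational(21059, 135), 38) = Rational(800242, 135)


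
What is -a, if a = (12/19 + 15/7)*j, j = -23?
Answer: 8487/133 ≈ 63.812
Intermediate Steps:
a = -8487/133 (a = (12/19 + 15/7)*(-23) = (369/133)*(-23) = -8487/133 ≈ -63.812)
-a = -1*(-8487/133) = 8487/133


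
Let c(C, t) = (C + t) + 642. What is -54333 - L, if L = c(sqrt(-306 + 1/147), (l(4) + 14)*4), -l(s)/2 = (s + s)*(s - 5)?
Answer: -55095 - I*sqrt(134943)/21 ≈ -55095.0 - 17.493*I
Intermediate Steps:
l(s) = -4*s*(-5 + s) (l(s) = -2*(s + s)*(s - 5) = -2*2*s*(-5 + s) = -4*s*(-5 + s))
c(C, t) = 642 + C + t
L = 762 + I*sqrt(134943)/21 (L = 642 + sqrt(-306 + 1/147) + (4*4*(5 - 1*4) + 14)*4 = 642 + sqrt(-306 + 1/147) + (4*4*(5 - 4) + 14)*4 = 642 + sqrt(-44981/147) + (4*4*1 + 14)*4 = 642 + I*sqrt(134943)/21 + (16 + 14)*4 = 642 + I*sqrt(134943)/21 + 30*4 = 642 + I*sqrt(134943)/21 + 120 = 762 + I*sqrt(134943)/21 ≈ 762.0 + 17.493*I)
-54333 - L = -54333 - (762 + I*sqrt(134943)/21) = -54333 + (-762 - I*sqrt(134943)/21) = -55095 - I*sqrt(134943)/21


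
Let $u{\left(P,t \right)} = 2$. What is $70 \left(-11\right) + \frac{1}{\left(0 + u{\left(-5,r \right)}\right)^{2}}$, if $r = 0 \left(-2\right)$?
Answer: $- \frac{3079}{4} \approx -769.75$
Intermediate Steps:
$r = 0$
$70 \left(-11\right) + \frac{1}{\left(0 + u{\left(-5,r \right)}\right)^{2}} = 70 \left(-11\right) + \frac{1}{\left(0 + 2\right)^{2}} = -770 + \frac{1}{2^{2}} = -770 + \frac{1}{4} = - \frac{3079}{4}$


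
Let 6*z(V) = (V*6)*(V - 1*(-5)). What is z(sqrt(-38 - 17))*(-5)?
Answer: 275 - 25*I*sqrt(55) ≈ 275.0 - 185.41*I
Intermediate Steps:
z(V) = V*(5 + V) (z(V) = ((V*6)*(V - 1*(-5)))/6 = ((6*V)*(V + 5))/6 = ((6*V)*(5 + V))/6 = (6*V*(5 + V))/6 = V*(5 + V))
z(sqrt(-38 - 17))*(-5) = (sqrt(-38 - 17)*(5 + sqrt(-38 - 17)))*(-5) = (sqrt(-55)*(5 + sqrt(-55)))*(-5) = ((I*sqrt(55))*(5 + I*sqrt(55)))*(-5) = (I*sqrt(55)*(5 + I*sqrt(55)))*(-5) = -5*I*sqrt(55)*(5 + I*sqrt(55))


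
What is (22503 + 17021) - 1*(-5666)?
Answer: 45190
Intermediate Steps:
(22503 + 17021) - 1*(-5666) = 39524 + 5666 = 45190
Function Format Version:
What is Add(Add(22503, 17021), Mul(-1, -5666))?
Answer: 45190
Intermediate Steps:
Add(Add(22503, 17021), Mul(-1, -5666)) = Add(39524, 5666) = 45190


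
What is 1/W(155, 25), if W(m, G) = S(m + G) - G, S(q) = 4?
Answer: -1/21 ≈ -0.047619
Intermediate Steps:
W(m, G) = 4 - G
1/W(155, 25) = 1/(4 - 1*25) = 1/(4 - 25) = 1/(-21) = -1/21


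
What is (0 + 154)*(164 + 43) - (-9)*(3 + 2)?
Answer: 31923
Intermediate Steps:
(0 + 154)*(164 + 43) - (-9)*(3 + 2) = 154*207 - (-9)*5 = 31878 - 1*(-45) = 31878 + 45 = 31923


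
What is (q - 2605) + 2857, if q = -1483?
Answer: -1231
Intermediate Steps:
(q - 2605) + 2857 = (-1483 - 2605) + 2857 = -4088 + 2857 = -1231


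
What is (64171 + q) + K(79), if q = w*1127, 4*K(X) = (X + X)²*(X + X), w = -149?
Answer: 882326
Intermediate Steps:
K(X) = 2*X³ (K(X) = ((X + X)²*(X + X))/4 = ((2*X)²*(2*X))/4 = ((4*X²)*(2*X))/4 = (8*X³)/4 = 2*X³)
q = -167923 (q = -149*1127 = -167923)
(64171 + q) + K(79) = (64171 - 167923) + 2*79³ = -103752 + 2*493039 = -103752 + 986078 = 882326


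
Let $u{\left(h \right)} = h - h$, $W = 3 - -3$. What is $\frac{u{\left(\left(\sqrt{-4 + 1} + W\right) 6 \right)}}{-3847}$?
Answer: $0$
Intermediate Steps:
$W = 6$ ($W = 3 + 3 = 6$)
$u{\left(h \right)} = 0$
$\frac{u{\left(\left(\sqrt{-4 + 1} + W\right) 6 \right)}}{-3847} = \frac{0}{-3847} = 0 \left(- \frac{1}{3847}\right) = 0$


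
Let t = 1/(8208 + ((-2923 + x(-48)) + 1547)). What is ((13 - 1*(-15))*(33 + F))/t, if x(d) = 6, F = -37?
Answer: -765856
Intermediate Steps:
t = 1/6838 (t = 1/(8208 + ((-2923 + 6) + 1547)) = 1/(8208 + (-2917 + 1547)) = 1/(8208 - 1370) = 1/6838 ≈ 0.00014624)
((13 - 1*(-15))*(33 + F))/t = ((13 - 1*(-15))*(33 - 37))/(1/6838) = ((13 + 15)*(-4))*6838 = (28*(-4))*6838 = -112*6838 = -765856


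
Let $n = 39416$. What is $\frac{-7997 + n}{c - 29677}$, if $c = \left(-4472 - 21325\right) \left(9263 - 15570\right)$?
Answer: $\frac{31419}{162672002} \approx 0.00019314$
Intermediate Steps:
$c = 162701679$ ($c = \left(-25797\right) \left(-6307\right) = 162701679$)
$\frac{-7997 + n}{c - 29677} = \frac{-7997 + 39416}{162701679 - 29677} = \frac{31419}{162672002}$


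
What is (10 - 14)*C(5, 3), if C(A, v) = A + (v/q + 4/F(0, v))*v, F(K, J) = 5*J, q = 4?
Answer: -161/5 ≈ -32.200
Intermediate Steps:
C(A, v) = A + v*(v/4 + 4/(5*v)) (C(A, v) = A + (v/4 + 4/((5*v)))*v = A + (v*(¼) + 4*(1/(5*v)))*v = A + (v/4 + 4/(5*v))*v = A + v*(v/4 + 4/(5*v)))
(10 - 14)*C(5, 3) = (10 - 14)*(⅘ + 5 + (¼)*3²) = -4*(⅘ + 5 + (¼)*9) = -4*(⅘ + 5 + 9/4) = -4*161/20 = -161/5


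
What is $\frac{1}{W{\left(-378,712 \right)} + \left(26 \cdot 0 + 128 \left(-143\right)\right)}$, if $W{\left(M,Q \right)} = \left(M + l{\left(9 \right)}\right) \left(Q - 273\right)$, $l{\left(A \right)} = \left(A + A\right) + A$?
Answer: $- \frac{1}{172393} \approx -5.8007 \cdot 10^{-6}$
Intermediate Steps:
$l{\left(A \right)} = 3 A$ ($l{\left(A \right)} = 2 A + A = 3 A$)
$W{\left(M,Q \right)} = \left(-273 + Q\right) \left(27 + M\right)$ ($W{\left(M,Q \right)} = \left(M + 3 \cdot 9\right) \left(Q - 273\right) = \left(M + 27\right) \left(-273 + Q\right) = \left(27 + M\right) \left(-273 + Q\right) = \left(-273 + Q\right) \left(27 + M\right)$)
$\frac{1}{W{\left(-378,712 \right)} + \left(26 \cdot 0 + 128 \left(-143\right)\right)} = \frac{1}{\left(-7371 - -103194 + 27 \cdot 712 - 269136\right) + \left(26 \cdot 0 + 128 \left(-143\right)\right)} = \frac{1}{\left(-7371 + 103194 + 19224 - 269136\right) + \left(0 - 18304\right)} = \frac{1}{-154089 - 18304} = \frac{1}{-172393} = - \frac{1}{172393}$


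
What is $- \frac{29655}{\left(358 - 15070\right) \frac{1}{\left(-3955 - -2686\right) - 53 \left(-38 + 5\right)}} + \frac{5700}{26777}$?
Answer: $\frac{15884932800}{16414301} \approx 967.75$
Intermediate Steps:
$- \frac{29655}{\left(358 - 15070\right) \frac{1}{\left(-3955 - -2686\right) - 53 \left(-38 + 5\right)}} + \frac{5700}{26777} = - \frac{29655}{\left(-14712\right) \frac{1}{\left(-3955 + 2686\right) - -1749}} + 5700 \cdot \frac{1}{26777} = - \frac{29655}{\left(-14712\right) \frac{1}{-1269 + 1749}} + \frac{5700}{26777} = - \frac{29655}{\left(-14712\right) \frac{1}{480}} + \frac{5700}{26777} = - \frac{29655}{- \frac{613}{20}} + \frac{5700}{26777} = \left(-29655\right) \left(- \frac{20}{613}\right) + \frac{5700}{26777} = \frac{593100}{613} + \frac{5700}{26777} = \frac{15884932800}{16414301}$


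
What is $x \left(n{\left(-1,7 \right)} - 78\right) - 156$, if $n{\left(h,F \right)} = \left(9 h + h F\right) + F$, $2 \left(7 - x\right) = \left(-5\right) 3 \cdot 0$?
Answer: $-765$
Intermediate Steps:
$x = 7$ ($x = 7 - \frac{\left(-5\right) 3 \cdot 0}{2} = 7 - \frac{\left(-15\right) 0}{2} = 7 - 0 = 7 + 0 = 7$)
$n{\left(h,F \right)} = F + 9 h + F h$ ($n{\left(h,F \right)} = \left(9 h + F h\right) + F = F + 9 h + F h$)
$x \left(n{\left(-1,7 \right)} - 78\right) - 156 = 7 \left(\left(7 + 9 \left(-1\right) + 7 \left(-1\right)\right) - 78\right) - 156 = 7 \left(\left(7 - 9 - 7\right) - 78\right) - 156 = 7 \left(-9 - 78\right) - 156 = 7 \left(-87\right) - 156 = -609 - 156 = -765$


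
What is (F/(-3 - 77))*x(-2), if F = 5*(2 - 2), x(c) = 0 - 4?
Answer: 0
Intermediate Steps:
x(c) = -4
F = 0 (F = 5*0 = 0)
(F/(-3 - 77))*x(-2) = (0/(-3 - 77))*(-4) = (0/(-80))*(-4) = -1/80*0*(-4) = 0*(-4) = 0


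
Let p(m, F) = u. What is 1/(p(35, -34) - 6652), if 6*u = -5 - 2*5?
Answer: -2/13309 ≈ -0.00015027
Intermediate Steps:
u = -5/2 (u = (-5 - 2*5)/6 = (-5 - 10)/6 = (⅙)*(-15) = -5/2 ≈ -2.5000)
p(m, F) = -5/2
1/(p(35, -34) - 6652) = 1/(-5/2 - 6652) = 1/(-13309/2) = -2/13309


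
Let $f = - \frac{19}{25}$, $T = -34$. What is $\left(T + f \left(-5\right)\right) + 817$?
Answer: $\frac{3934}{5} \approx 786.8$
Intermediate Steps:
$f = - \frac{19}{25}$ ($f = \left(-19\right) \frac{1}{25} = - \frac{19}{25} \approx -0.76$)
$\left(T + f \left(-5\right)\right) + 817 = \left(-34 - - \frac{19}{5}\right) + 817 = \left(-34 + \frac{19}{5}\right) + 817 = - \frac{151}{5} + 817 = \frac{3934}{5}$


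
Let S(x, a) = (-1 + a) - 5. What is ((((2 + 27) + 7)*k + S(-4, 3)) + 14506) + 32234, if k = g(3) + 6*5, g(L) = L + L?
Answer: 48033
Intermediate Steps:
g(L) = 2*L
S(x, a) = -6 + a
k = 36 (k = 2*3 + 6*5 = 6 + 30 = 36)
((((2 + 27) + 7)*k + S(-4, 3)) + 14506) + 32234 = ((((2 + 27) + 7)*36 + (-6 + 3)) + 14506) + 32234 = (((29 + 7)*36 - 3) + 14506) + 32234 = ((36*36 - 3) + 14506) + 32234 = ((1296 - 3) + 14506) + 32234 = (1293 + 14506) + 32234 = 15799 + 32234 = 48033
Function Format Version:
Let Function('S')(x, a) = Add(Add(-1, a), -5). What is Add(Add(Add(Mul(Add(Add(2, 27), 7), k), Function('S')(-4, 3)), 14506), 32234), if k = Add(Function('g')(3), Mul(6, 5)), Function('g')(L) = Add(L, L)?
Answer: 48033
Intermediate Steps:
Function('g')(L) = Mul(2, L)
Function('S')(x, a) = Add(-6, a)
k = 36 (k = Add(Mul(2, 3), Mul(6, 5)) = Add(6, 30) = 36)
Add(Add(Add(Mul(Add(Add(2, 27), 7), k), Function('S')(-4, 3)), 14506), 32234) = Add(Add(Add(Mul(Add(Add(2, 27), 7), 36), Add(-6, 3)), 14506), 32234) = Add(Add(Add(Mul(Add(29, 7), 36), -3), 14506), 32234) = Add(Add(Add(Mul(36, 36), -3), 14506), 32234) = Add(Add(Add(1296, -3), 14506), 32234) = Add(Add(1293, 14506), 32234) = Add(15799, 32234) = 48033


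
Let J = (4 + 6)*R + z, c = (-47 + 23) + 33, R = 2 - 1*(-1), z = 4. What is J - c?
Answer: 25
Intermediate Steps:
R = 3 (R = 2 + 1 = 3)
c = 9 (c = -24 + 33 = 9)
J = 34 (J = (4 + 6)*3 + 4 = 10*3 + 4 = 30 + 4 = 34)
J - c = 34 - 1*9 = 34 - 9 = 25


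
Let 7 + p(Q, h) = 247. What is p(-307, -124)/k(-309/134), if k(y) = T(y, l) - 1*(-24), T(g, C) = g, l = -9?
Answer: 10720/969 ≈ 11.063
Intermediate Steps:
p(Q, h) = 240 (p(Q, h) = -7 + 247 = 240)
k(y) = 24 + y (k(y) = y - 1*(-24) = y + 24 = 24 + y)
p(-307, -124)/k(-309/134) = 240/(24 - 309/134) = 240/(2907/134) = 240*(134/2907) = 10720/969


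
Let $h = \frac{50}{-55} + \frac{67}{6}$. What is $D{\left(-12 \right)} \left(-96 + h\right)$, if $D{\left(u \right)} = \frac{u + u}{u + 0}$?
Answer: $- \frac{5659}{33} \approx -171.48$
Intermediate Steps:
$h = \frac{677}{66}$ ($h = 50 \left(- \frac{1}{55}\right) + 67 \cdot \frac{1}{6} = - \frac{10}{11} + \frac{67}{6} = \frac{677}{66} \approx 10.258$)
$D{\left(u \right)} = 2$ ($D{\left(u \right)} = \frac{2 u}{u} = 2$)
$D{\left(-12 \right)} \left(-96 + h\right) = 2 \left(-96 + \frac{677}{66}\right) = 2 \left(- \frac{5659}{66}\right) = - \frac{5659}{33}$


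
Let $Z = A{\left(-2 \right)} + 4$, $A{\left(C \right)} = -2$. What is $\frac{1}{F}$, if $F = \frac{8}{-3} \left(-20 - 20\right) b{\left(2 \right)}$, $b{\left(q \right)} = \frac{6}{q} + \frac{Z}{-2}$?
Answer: $\frac{3}{640} \approx 0.0046875$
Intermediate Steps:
$Z = 2$ ($Z = -2 + 4 = 2$)
$b{\left(q \right)} = -1 + \frac{6}{q}$ ($b{\left(q \right)} = \frac{6}{q} + \frac{2}{-2} = \frac{6}{q} + 2 \left(- \frac{1}{2}\right) = \frac{6}{q} - 1 = -1 + \frac{6}{q}$)
$F = \frac{640}{3}$ ($F = \frac{8}{-3} \left(-20 - 20\right) \frac{6 - 2}{2} = 8 \left(- \frac{1}{3}\right) \left(-40\right) \frac{6 - 2}{2} = \left(- \frac{8}{3}\right) \left(-40\right) \frac{1}{2} \cdot 4 = \frac{320}{3} \cdot 2 = \frac{640}{3} \approx 213.33$)
$\frac{1}{F} = \frac{1}{\frac{640}{3}} = \frac{3}{640}$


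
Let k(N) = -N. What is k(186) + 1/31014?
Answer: -5768603/31014 ≈ -186.00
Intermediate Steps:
k(186) + 1/31014 = -1*186 + 1/31014 = -186 + 1/31014 = -5768603/31014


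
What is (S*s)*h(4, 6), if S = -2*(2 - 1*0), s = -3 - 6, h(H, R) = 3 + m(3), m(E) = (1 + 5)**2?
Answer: 1404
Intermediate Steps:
m(E) = 36 (m(E) = 6**2 = 36)
h(H, R) = 39 (h(H, R) = 3 + 36 = 39)
s = -9
S = -4 (S = -2*(2 + 0) = -2*2 = -4)
(S*s)*h(4, 6) = -4*(-9)*39 = 36*39 = 1404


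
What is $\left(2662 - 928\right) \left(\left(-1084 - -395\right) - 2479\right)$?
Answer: $-5493312$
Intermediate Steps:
$\left(2662 - 928\right) \left(\left(-1084 - -395\right) - 2479\right) = 1734 \left(\left(-1084 + 395\right) - 2479\right) = 1734 \left(-689 - 2479\right) = 1734 \left(-3168\right) = -5493312$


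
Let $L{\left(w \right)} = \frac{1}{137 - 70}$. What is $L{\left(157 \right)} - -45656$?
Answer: $\frac{3058953}{67} \approx 45656.0$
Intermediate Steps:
$L{\left(w \right)} = \frac{1}{67}$
$L{\left(157 \right)} - -45656 = \frac{1}{67} - -45656 = \frac{1}{67} + 45656 = \frac{3058953}{67}$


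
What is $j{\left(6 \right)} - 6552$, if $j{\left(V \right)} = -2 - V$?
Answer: $-6560$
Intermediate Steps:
$j{\left(6 \right)} - 6552 = \left(-2 - 6\right) - 6552 = -8 - 6552 = -6560$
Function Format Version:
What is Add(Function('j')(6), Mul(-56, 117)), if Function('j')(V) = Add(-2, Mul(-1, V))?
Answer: -6560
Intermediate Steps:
Add(Function('j')(6), Mul(-56, 117)) = Add(Add(-2, Mul(-1, 6)), Mul(-56, 117)) = Add(Add(-2, -6), -6552) = Add(-8, -6552) = -6560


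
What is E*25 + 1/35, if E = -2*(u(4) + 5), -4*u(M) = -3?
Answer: -20123/70 ≈ -287.47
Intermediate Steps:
u(M) = ¾ (u(M) = -¼*(-3) = ¾)
E = -23/2 (E = -2*(¾ + 5) = -2*23/4 = -23/2 ≈ -11.500)
E*25 + 1/35 = -23/2*25 + 1/35 = -575/2 + 1/35 = -20123/70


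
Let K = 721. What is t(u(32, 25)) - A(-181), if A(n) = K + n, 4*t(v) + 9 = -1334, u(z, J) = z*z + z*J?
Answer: -3503/4 ≈ -875.75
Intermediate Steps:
u(z, J) = z² + J*z
t(v) = -1343/4 (t(v) = -9/4 + (¼)*(-1334) = -9/4 - 667/2 = -1343/4)
A(n) = 721 + n
t(u(32, 25)) - A(-181) = -1343/4 - (721 - 181) = -1343/4 - 1*540 = -1343/4 - 540 = -3503/4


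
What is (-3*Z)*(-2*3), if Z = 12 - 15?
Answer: -54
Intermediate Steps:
Z = -3
(-3*Z)*(-2*3) = (-3*(-3))*(-2*3) = 9*(-6) = -54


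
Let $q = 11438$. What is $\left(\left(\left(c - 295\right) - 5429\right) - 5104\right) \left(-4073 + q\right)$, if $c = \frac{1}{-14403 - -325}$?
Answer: $- \frac{1122695448525}{14078} \approx -7.9748 \cdot 10^{7}$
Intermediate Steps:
$c = - \frac{1}{14078}$ ($c = \frac{1}{-14403 + \left(-3298 + 3623\right)} = \frac{1}{-14403 + 325} = \frac{1}{-14078} = - \frac{1}{14078} \approx -7.1033 \cdot 10^{-5}$)
$\left(\left(\left(c - 295\right) - 5429\right) - 5104\right) \left(-4073 + q\right) = \left(\left(\left(- \frac{1}{14078} - 295\right) - 5429\right) - 5104\right) \left(-4073 + 11438\right) = \left(\left(- \frac{4153011}{14078} - 5429\right) - 5104\right) 7365 = \left(- \frac{80582473}{14078} - 5104\right) 7365 = \left(- \frac{152436585}{14078}\right) 7365 = - \frac{1122695448525}{14078}$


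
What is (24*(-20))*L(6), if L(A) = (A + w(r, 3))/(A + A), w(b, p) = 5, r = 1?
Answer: -440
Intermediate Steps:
L(A) = (5 + A)/(2*A) (L(A) = (A + 5)/(A + A) = (5 + A)/((2*A)) = (5 + A)*(1/(2*A)) = (5 + A)/(2*A))
(24*(-20))*L(6) = (24*(-20))*((½)*(5 + 6)/6) = -240*11/6 = -480*11/12 = -440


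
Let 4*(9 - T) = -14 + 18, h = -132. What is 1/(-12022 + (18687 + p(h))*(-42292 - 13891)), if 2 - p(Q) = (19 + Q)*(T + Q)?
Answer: -1/262779913 ≈ -3.8055e-9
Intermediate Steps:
T = 8 (T = 9 - (-14 + 18)/4 = 9 - ¼*4 = 9 - 1 = 8)
p(Q) = 2 - (8 + Q)*(19 + Q) (p(Q) = 2 - (19 + Q)*(8 + Q) = 2 - (8 + Q)*(19 + Q))
1/(-12022 + (18687 + p(h))*(-42292 - 13891)) = 1/(-12022 + (18687 + (-150 - 1*(-132)² - 27*(-132)))*(-42292 - 13891)) = 1/(-12022 + (18687 + (-150 - 1*17424 + 3564))*(-56183)) = 1/(-12022 + (18687 + (-150 - 17424 + 3564))*(-56183)) = 1/(-12022 + (18687 - 14010)*(-56183)) = 1/(-12022 + 4677*(-56183)) = 1/(-12022 - 262767891) = 1/(-262779913) = -1/262779913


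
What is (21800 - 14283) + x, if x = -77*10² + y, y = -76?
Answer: -259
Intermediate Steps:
x = -7776 (x = -77*10² - 76 = -77*100 - 76 = -7700 - 76 = -7776)
(21800 - 14283) + x = (21800 - 14283) - 7776 = 7517 - 7776 = -259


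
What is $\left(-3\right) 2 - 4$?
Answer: $-10$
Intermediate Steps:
$\left(-3\right) 2 - 4 = -6 - 4 = -10$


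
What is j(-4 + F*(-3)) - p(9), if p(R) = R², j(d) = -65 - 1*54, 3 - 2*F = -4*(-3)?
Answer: -200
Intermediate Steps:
F = -9/2 (F = 3/2 - (-2)*(-3) = 3/2 - ½*12 = 3/2 - 6 = -9/2 ≈ -4.5000)
j(d) = -119 (j(d) = -65 - 54 = -119)
j(-4 + F*(-3)) - p(9) = -119 - 1*9² = -119 - 1*81 = -119 - 81 = -200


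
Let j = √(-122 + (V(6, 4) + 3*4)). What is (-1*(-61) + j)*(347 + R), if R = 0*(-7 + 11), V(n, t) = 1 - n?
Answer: 21167 + 347*I*√115 ≈ 21167.0 + 3721.2*I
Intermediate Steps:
R = 0 (R = 0*4 = 0)
j = I*√115 (j = √(-122 + ((1 - 1*6) + 3*4)) = √(-122 + ((1 - 6) + 12)) = √(-122 + (-5 + 12)) = √(-122 + 7) = √(-115) = I*√115 ≈ 10.724*I)
(-1*(-61) + j)*(347 + R) = (-1*(-61) + I*√115)*(347 + 0) = (61 + I*√115)*347 = 21167 + 347*I*√115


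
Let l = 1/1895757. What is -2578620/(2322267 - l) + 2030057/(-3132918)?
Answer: -1102377472894372993/626933051529143742 ≈ -1.7584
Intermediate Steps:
l = 1/1895757 ≈ 5.2749e-7
-2578620/(2322267 - l) + 2030057/(-3132918) = -2578620/(2322267 - 1*1/1895757) + 2030057/(-3132918) = -2578620/(2322267 - 1/1895757) + 2030057*(-1/3132918) = -2578620/4402453921118/1895757 - 2030057/3132918 = -2578620*1895757/4402453921118 - 2030057/3132918 = -222201677970/200111541869 - 2030057/3132918 = -1102377472894372993/626933051529143742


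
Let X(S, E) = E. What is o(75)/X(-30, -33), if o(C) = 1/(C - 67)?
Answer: -1/264 ≈ -0.0037879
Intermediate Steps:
o(C) = 1/(-67 + C)
o(75)/X(-30, -33) = 1/((-67 + 75)*(-33)) = -1/33/8 = (⅛)*(-1/33) = -1/264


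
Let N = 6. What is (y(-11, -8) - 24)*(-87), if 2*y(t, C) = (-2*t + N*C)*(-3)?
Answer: -1305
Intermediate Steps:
y(t, C) = -9*C + 3*t (y(t, C) = ((-2*t + 6*C)*(-3))/2 = (-18*C + 6*t)/2 = -9*C + 3*t)
(y(-11, -8) - 24)*(-87) = ((-9*(-8) + 3*(-11)) - 24)*(-87) = ((72 - 33) - 24)*(-87) = (39 - 24)*(-87) = 15*(-87) = -1305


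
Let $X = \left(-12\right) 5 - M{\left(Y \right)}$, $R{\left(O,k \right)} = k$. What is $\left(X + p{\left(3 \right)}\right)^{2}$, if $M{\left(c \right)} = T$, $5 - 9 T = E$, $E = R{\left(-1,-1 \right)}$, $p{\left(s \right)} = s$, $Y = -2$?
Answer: $\frac{29929}{9} \approx 3325.4$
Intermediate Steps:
$E = -1$
$T = \frac{2}{3}$ ($T = \frac{5}{9} - - \frac{1}{9} = \frac{5}{9} + \frac{1}{9} = \frac{2}{3} \approx 0.66667$)
$M{\left(c \right)} = \frac{2}{3}$
$X = - \frac{182}{3}$ ($X = \left(-12\right) 5 - \frac{2}{3} = -60 - \frac{2}{3} = - \frac{182}{3} \approx -60.667$)
$\left(X + p{\left(3 \right)}\right)^{2} = \left(- \frac{182}{3} + 3\right)^{2} = \left(- \frac{173}{3}\right)^{2} = \frac{29929}{9}$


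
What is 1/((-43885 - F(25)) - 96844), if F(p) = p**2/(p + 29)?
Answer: -54/7599991 ≈ -7.1053e-6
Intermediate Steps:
F(p) = p**2/(29 + p)
1/((-43885 - F(25)) - 96844) = 1/((-43885 - 25**2/(29 + 25)) - 96844) = 1/((-43885 - 625/54) - 96844) = 1/(-2370415/54 - 96844) = 1/(-7599991/54) = -54/7599991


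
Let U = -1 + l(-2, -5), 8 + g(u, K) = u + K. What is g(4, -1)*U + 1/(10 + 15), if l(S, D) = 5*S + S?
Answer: 1626/25 ≈ 65.040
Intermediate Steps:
g(u, K) = -8 + K + u (g(u, K) = -8 + (u + K) = -8 + (K + u) = -8 + K + u)
l(S, D) = 6*S
U = -13 (U = -1 + 6*(-2) = -1 - 12 = -13)
g(4, -1)*U + 1/(10 + 15) = (-8 - 1 + 4)*(-13) + 1/(10 + 15) = -5*(-13) + 1/25 = 65 + 1/25 = 1626/25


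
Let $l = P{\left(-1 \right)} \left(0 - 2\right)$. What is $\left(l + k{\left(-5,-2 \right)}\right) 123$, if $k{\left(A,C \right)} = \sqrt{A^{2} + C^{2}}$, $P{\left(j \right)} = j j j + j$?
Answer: $492 + 123 \sqrt{29} \approx 1154.4$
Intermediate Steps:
$P{\left(j \right)} = j + j^{3}$ ($P{\left(j \right)} = j j^{2} + j = j^{3} + j = j + j^{3}$)
$l = 4$ ($l = \left(-1 + \left(-1\right)^{3}\right) \left(0 - 2\right) = \left(-1 - 1\right) \left(-2\right) = \left(-2\right) \left(-2\right) = 4$)
$\left(l + k{\left(-5,-2 \right)}\right) 123 = \left(4 + \sqrt{\left(-5\right)^{2} + \left(-2\right)^{2}}\right) 123 = \left(4 + \sqrt{25 + 4}\right) 123 = \left(4 + \sqrt{29}\right) 123 = 492 + 123 \sqrt{29}$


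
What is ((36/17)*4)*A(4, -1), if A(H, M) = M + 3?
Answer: 288/17 ≈ 16.941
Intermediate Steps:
A(H, M) = 3 + M
((36/17)*4)*A(4, -1) = ((36/17)*4)*(3 - 1) = ((36*(1/17))*4)*2 = ((36/17)*4)*2 = (144/17)*2 = 288/17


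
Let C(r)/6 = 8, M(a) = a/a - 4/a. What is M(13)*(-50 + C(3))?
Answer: -18/13 ≈ -1.3846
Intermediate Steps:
M(a) = 1 - 4/a
C(r) = 48 (C(r) = 6*8 = 48)
M(13)*(-50 + C(3)) = ((-4 + 13)/13)*(-50 + 48) = ((1/13)*9)*(-2) = (9/13)*(-2) = -18/13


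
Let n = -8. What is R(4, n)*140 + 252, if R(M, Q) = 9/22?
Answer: 3402/11 ≈ 309.27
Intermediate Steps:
R(M, Q) = 9/22 (R(M, Q) = 9*(1/22) = 9/22)
R(4, n)*140 + 252 = (9/22)*140 + 252 = 630/11 + 252 = 3402/11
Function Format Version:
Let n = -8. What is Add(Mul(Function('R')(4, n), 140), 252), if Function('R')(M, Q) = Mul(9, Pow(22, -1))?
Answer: Rational(3402, 11) ≈ 309.27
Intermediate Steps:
Function('R')(M, Q) = Rational(9, 22) (Function('R')(M, Q) = Mul(9, Rational(1, 22)) = Rational(9, 22))
Add(Mul(Function('R')(4, n), 140), 252) = Add(Mul(Rational(9, 22), 140), 252) = Add(Rational(630, 11), 252) = Rational(3402, 11)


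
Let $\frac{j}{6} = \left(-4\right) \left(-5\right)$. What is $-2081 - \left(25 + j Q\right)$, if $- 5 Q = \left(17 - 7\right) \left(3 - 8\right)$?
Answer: $-3306$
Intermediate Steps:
$j = 120$ ($j = 6 \left(\left(-4\right) \left(-5\right)\right) = 6 \cdot 20 = 120$)
$Q = 10$ ($Q = - \frac{\left(17 - 7\right) \left(3 - 8\right)}{5} = - \frac{10 \left(-5\right)}{5} = \left(- \frac{1}{5}\right) \left(-50\right) = 10$)
$-2081 - \left(25 + j Q\right) = -2081 - \left(25 + 120 \cdot 10\right) = -2081 - \left(25 + 1200\right) = -2081 - 1225 = -3306$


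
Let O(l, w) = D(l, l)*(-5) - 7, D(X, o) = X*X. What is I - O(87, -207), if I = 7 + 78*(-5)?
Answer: 37469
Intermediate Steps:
D(X, o) = X**2
O(l, w) = -7 - 5*l**2 (O(l, w) = l**2*(-5) - 7 = -5*l**2 - 7 = -7 - 5*l**2)
I = -383 (I = 7 - 390 = -383)
I - O(87, -207) = -383 - (-7 - 5*87**2) = -383 - (-7 - 5*7569) = -383 - (-7 - 37845) = -383 - 1*(-37852) = -383 + 37852 = 37469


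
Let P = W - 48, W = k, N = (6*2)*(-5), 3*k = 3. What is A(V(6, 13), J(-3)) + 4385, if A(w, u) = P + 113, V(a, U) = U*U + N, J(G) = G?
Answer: 4451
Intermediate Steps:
k = 1 (k = (⅓)*3 = 1)
N = -60 (N = 12*(-5) = -60)
W = 1
P = -47 (P = 1 - 48 = -47)
V(a, U) = -60 + U² (V(a, U) = U*U - 60 = U² - 60 = -60 + U²)
A(w, u) = 66 (A(w, u) = -47 + 113 = 66)
A(V(6, 13), J(-3)) + 4385 = 66 + 4385 = 4451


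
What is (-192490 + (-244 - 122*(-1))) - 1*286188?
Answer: -478800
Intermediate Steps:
(-192490 + (-244 - 122*(-1))) - 1*286188 = (-192490 + (-244 + 122)) - 286188 = (-192490 - 122) - 286188 = -192612 - 286188 = -478800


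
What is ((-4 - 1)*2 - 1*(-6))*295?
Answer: -1180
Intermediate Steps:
((-4 - 1)*2 - 1*(-6))*295 = (-5*2 + 6)*295 = (-10 + 6)*295 = -4*295 = -1180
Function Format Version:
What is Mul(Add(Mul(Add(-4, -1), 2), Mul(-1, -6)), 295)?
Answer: -1180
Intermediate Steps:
Mul(Add(Mul(Add(-4, -1), 2), Mul(-1, -6)), 295) = Mul(Add(Mul(-5, 2), 6), 295) = Mul(Add(-10, 6), 295) = Mul(-4, 295) = -1180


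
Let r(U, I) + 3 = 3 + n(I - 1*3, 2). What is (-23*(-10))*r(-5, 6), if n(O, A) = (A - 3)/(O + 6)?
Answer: -230/9 ≈ -25.556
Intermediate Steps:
n(O, A) = (-3 + A)/(6 + O)
r(U, I) = -1/(3 + I) (r(U, I) = -3 + (3 + (-3 + 2)/(6 + (I - 1*3))) = -3 + (3 - 1/(6 + (I - 3))) = -3 + (3 - 1/(6 + (-3 + I))) = -3 + (3 - 1/(3 + I)) = -1/(3 + I))
(-23*(-10))*r(-5, 6) = (-23*(-10))*(-1/(3 + 6)) = 230*(-1/9) = -230/9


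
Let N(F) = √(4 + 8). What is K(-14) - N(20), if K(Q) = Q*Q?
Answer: 196 - 2*√3 ≈ 192.54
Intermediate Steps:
K(Q) = Q²
N(F) = 2*√3 (N(F) = √12 = 2*√3)
K(-14) - N(20) = (-14)² - 2*√3 = 196 - 2*√3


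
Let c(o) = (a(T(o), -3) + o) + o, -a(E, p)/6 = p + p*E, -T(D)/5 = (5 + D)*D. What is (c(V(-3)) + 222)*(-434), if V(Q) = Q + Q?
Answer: 135408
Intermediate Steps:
V(Q) = 2*Q
T(D) = -5*D*(5 + D) (T(D) = -5*(5 + D)*D = -5*D*(5 + D))
a(E, p) = -6*p - 6*E*p (a(E, p) = -6*(p + p*E) = -6*(p + E*p) = -6*p - 6*E*p)
c(o) = 18 + 2*o - 90*o*(5 + o) (c(o) = (-6*(-3)*(1 - 5*o*(5 + o)) + o) + o = ((18 - 90*o*(5 + o)) + o) + o = (18 + o - 90*o*(5 + o)) + o = 18 + 2*o - 90*o*(5 + o))
(c(V(-3)) + 222)*(-434) = ((18 - 896*(-3) - 90*(2*(-3))²) + 222)*(-434) = ((18 - 448*(-6) - 90*(-6)²) + 222)*(-434) = ((18 + 2688 - 90*36) + 222)*(-434) = ((18 + 2688 - 3240) + 222)*(-434) = (-534 + 222)*(-434) = -312*(-434) = 135408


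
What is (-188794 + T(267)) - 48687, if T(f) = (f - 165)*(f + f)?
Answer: -183013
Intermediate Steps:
T(f) = 2*f*(-165 + f) (T(f) = (-165 + f)*(2*f) = 2*f*(-165 + f))
(-188794 + T(267)) - 48687 = (-188794 + 2*267*(-165 + 267)) - 48687 = (-188794 + 2*267*102) - 48687 = (-188794 + 54468) - 48687 = -134326 - 48687 = -183013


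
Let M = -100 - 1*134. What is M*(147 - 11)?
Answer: -31824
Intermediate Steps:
M = -234 (M = -100 - 134 = -234)
M*(147 - 11) = -234*(147 - 11) = -234*136 = -31824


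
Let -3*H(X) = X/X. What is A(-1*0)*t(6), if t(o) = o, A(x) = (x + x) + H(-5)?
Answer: -2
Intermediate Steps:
H(X) = -⅓ (H(X) = -X/(3*X) = -⅓*1 = -⅓)
A(x) = -⅓ + 2*x (A(x) = (x + x) - ⅓ = 2*x - ⅓ = -⅓ + 2*x)
A(-1*0)*t(6) = (-⅓ + 2*(-1*0))*6 = (-⅓ + 2*0)*6 = (-⅓ + 0)*6 = -⅓*6 = -2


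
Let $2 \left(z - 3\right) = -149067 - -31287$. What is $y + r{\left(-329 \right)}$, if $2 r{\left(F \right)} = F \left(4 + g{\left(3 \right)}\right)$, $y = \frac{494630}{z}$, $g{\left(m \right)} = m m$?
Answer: $- \frac{252848959}{117774} \approx -2146.9$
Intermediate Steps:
$z = -58887$ ($z = 3 + \frac{-149067 - -31287}{2} = 3 + \frac{-149067 + 31287}{2} = 3 + \frac{1}{2} \left(-117780\right) = 3 - 58890 = -58887$)
$g{\left(m \right)} = m^{2}$
$y = - \frac{494630}{58887}$ ($y = \frac{494630}{-58887} = 494630 \left(- \frac{1}{58887}\right) = - \frac{494630}{58887} \approx -8.3996$)
$r{\left(F \right)} = \frac{13 F}{2}$ ($r{\left(F \right)} = \frac{F \left(4 + 3^{2}\right)}{2} = \frac{F \left(4 + 9\right)}{2} = \frac{F 13}{2} = \frac{13 F}{2}$)
$y + r{\left(-329 \right)} = - \frac{494630}{58887} + \frac{13}{2} \left(-329\right) = - \frac{494630}{58887} - \frac{4277}{2} = - \frac{252848959}{117774}$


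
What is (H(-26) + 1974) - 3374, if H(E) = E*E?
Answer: -724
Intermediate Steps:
H(E) = E²
(H(-26) + 1974) - 3374 = ((-26)² + 1974) - 3374 = (676 + 1974) - 3374 = 2650 - 3374 = -724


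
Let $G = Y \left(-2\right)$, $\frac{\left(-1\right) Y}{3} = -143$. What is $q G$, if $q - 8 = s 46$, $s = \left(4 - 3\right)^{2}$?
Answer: $-46332$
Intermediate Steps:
$Y = 429$ ($Y = \left(-3\right) \left(-143\right) = 429$)
$s = 1$ ($s = 1^{2} = 1$)
$q = 54$ ($q = 8 + 1 \cdot 46 = 8 + 46 = 54$)
$G = -858$ ($G = 429 \left(-2\right) = -858$)
$q G = 54 \left(-858\right) = -46332$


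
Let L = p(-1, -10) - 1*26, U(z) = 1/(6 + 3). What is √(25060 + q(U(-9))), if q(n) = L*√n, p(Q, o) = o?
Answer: 2*√6262 ≈ 158.27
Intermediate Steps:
U(z) = ⅑ (U(z) = 1/9 = ⅑)
L = -36 (L = -10 - 1*26 = -10 - 26 = -36)
q(n) = -36*√n
√(25060 + q(U(-9))) = √(25060 - 36*√(⅑)) = √(25060 - 36*⅓) = √(25060 - 12) = √25048 = 2*√6262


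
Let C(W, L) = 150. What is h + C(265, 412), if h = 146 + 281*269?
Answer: 75885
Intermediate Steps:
h = 75735 (h = 146 + 75589 = 75735)
h + C(265, 412) = 75735 + 150 = 75885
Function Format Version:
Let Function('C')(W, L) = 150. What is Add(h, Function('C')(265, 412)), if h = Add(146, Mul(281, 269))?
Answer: 75885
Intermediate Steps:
h = 75735 (h = Add(146, 75589) = 75735)
Add(h, Function('C')(265, 412)) = Add(75735, 150) = 75885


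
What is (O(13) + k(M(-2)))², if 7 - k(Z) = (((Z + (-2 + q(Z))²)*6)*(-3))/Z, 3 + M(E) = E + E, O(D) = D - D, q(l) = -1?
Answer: 169/49 ≈ 3.4490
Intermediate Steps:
O(D) = 0
M(E) = -3 + 2*E (M(E) = -3 + (E + E) = -3 + 2*E)
k(Z) = 7 - (-162 - 18*Z)/Z (k(Z) = 7 - ((Z + (-2 - 1)²)*6)*(-3)/Z = 7 - ((Z + (-3)²)*6)*(-3)/Z = 7 - ((Z + 9)*6)*(-3)/Z = 7 - ((9 + Z)*6)*(-3)/Z = 7 - (54 + 6*Z)*(-3)/Z = 7 - (-162 - 18*Z)/Z)
(O(13) + k(M(-2)))² = (0 + (25 + 162/(-3 + 2*(-2))))² = (0 + (25 + 162/(-3 - 4)))² = (0 + (25 + 162/(-7)))² = (0 + (25 + 162*(-⅐)))² = (0 + (25 - 162/7))² = (0 + 13/7)² = (13/7)² = 169/49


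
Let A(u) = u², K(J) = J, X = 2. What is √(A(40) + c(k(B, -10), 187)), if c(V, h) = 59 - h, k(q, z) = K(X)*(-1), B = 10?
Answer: 8*√23 ≈ 38.367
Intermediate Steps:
k(q, z) = -2 (k(q, z) = 2*(-1) = -2)
√(A(40) + c(k(B, -10), 187)) = √(40² + (59 - 1*187)) = √(1600 + (59 - 187)) = √(1600 - 128) = √1472 = 8*√23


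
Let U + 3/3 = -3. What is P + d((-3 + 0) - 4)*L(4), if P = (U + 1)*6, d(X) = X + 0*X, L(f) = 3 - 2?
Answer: -25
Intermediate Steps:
U = -4 (U = -1 - 3 = -4)
L(f) = 1
d(X) = X (d(X) = X + 0 = X)
P = -18 (P = (-4 + 1)*6 = -3*6 = -18)
P + d((-3 + 0) - 4)*L(4) = -18 + ((-3 + 0) - 4)*1 = -18 + (-3 - 4)*1 = -18 - 7*1 = -18 - 7 = -25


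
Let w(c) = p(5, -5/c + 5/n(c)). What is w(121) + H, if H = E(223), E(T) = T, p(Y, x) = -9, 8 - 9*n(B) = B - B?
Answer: 214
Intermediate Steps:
n(B) = 8/9 (n(B) = 8/9 - (B - B)/9 = 8/9 - ⅑*0 = 8/9 + 0 = 8/9)
w(c) = -9
H = 223
w(121) + H = -9 + 223 = 214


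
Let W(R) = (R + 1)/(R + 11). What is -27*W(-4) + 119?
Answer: 914/7 ≈ 130.57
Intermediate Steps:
W(R) = (1 + R)/(11 + R)
-27*W(-4) + 119 = -27*(1 - 4)/(11 - 4) + 119 = -27*(-3)/7 + 119 = -27*(-3/7) + 119 = 81/7 + 119 = 914/7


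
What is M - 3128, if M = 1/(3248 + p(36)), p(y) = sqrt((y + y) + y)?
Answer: -8249626860/2637349 - 3*sqrt(3)/5274698 ≈ -3128.0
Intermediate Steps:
p(y) = sqrt(3)*sqrt(y) (p(y) = sqrt(2*y + y) = sqrt(3*y) = sqrt(3)*sqrt(y))
M = 1/(3248 + 6*sqrt(3)) (M = 1/(3248 + sqrt(3)*sqrt(36)) = 1/(3248 + sqrt(3)*6) = 1/(3248 + 6*sqrt(3)) ≈ 0.00030690)
M - 3128 = (812/2637349 - 3*sqrt(3)/5274698) - 3128 = -8249626860/2637349 - 3*sqrt(3)/5274698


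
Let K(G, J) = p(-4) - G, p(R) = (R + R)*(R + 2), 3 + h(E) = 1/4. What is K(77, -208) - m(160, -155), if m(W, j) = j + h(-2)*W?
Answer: 534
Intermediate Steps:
h(E) = -11/4 (h(E) = -3 + 1/4 = -11/4)
p(R) = 2*R*(2 + R) (p(R) = (2*R)*(2 + R) = 2*R*(2 + R))
K(G, J) = 16 - G (K(G, J) = 2*(-4)*(2 - 4) - G = 2*(-4)*(-2) - G = 16 - G)
m(W, j) = j - 11*W/4
K(77, -208) - m(160, -155) = (16 - 1*77) - (-155 - 11/4*160) = (16 - 77) - (-155 - 440) = -61 - 1*(-595) = -61 + 595 = 534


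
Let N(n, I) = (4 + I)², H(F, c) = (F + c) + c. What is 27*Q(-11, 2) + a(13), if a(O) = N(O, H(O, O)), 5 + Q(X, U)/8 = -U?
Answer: 337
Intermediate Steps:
H(F, c) = F + 2*c
Q(X, U) = -40 - 8*U (Q(X, U) = -40 + 8*(-U) = -40 - 8*U)
a(O) = (4 + 3*O)² (a(O) = (4 + (O + 2*O))² = (4 + 3*O)²)
27*Q(-11, 2) + a(13) = 27*(-40 - 8*2) + (4 + 3*13)² = 27*(-40 - 16) + (4 + 39)² = 27*(-56) + 43² = -1512 + 1849 = 337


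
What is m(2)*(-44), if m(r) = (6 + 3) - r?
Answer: -308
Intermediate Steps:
m(r) = 9 - r
m(2)*(-44) = (9 - 1*2)*(-44) = (9 - 2)*(-44) = 7*(-44) = -308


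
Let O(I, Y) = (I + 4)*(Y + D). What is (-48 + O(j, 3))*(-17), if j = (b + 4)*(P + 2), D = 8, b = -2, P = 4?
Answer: -2176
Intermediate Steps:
j = 12 (j = (-2 + 4)*(4 + 2) = 2*6 = 12)
O(I, Y) = (4 + I)*(8 + Y) (O(I, Y) = (I + 4)*(Y + 8) = (4 + I)*(8 + Y))
(-48 + O(j, 3))*(-17) = (-48 + (32 + 4*3 + 8*12 + 12*3))*(-17) = (-48 + (32 + 12 + 96 + 36))*(-17) = (-48 + 176)*(-17) = 128*(-17) = -2176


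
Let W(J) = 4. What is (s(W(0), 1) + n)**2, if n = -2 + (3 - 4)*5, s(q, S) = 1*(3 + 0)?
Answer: 16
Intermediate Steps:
s(q, S) = 3 (s(q, S) = 1*3 = 3)
n = -7 (n = -2 - 1*5 = -2 - 5 = -7)
(s(W(0), 1) + n)**2 = (3 - 7)**2 = (-4)**2 = 16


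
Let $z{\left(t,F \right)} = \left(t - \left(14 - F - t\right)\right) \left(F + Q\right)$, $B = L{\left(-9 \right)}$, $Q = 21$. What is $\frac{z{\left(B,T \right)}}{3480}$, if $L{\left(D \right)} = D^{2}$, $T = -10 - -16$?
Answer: $\frac{693}{580} \approx 1.1948$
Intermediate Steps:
$T = 6$ ($T = -10 + 16 = 6$)
$B = 81$ ($B = \left(-9\right)^{2} = 81$)
$z{\left(t,F \right)} = \left(21 + F\right) \left(-14 + F + 2 t\right)$ ($z{\left(t,F \right)} = \left(t - \left(14 - F - t\right)\right) \left(F + 21\right) = \left(t - \left(14 - F - t\right)\right) \left(21 + F\right) = \left(t + \left(-14 + F + t\right)\right) \left(21 + F\right) = \left(-14 + F + 2 t\right) \left(21 + F\right) = \left(21 + F\right) \left(-14 + F + 2 t\right)$)
$\frac{z{\left(B,T \right)}}{3480} = \frac{-294 + 6^{2} + 7 \cdot 6 + 42 \cdot 81 + 2 \cdot 6 \cdot 81}{3480} = \left(-294 + 36 + 42 + 3402 + 972\right) \frac{1}{3480} = 4158 \cdot \frac{1}{3480} = \frac{693}{580}$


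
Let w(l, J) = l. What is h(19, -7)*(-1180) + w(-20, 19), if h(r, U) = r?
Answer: -22440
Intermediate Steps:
h(19, -7)*(-1180) + w(-20, 19) = 19*(-1180) - 20 = -22420 - 20 = -22440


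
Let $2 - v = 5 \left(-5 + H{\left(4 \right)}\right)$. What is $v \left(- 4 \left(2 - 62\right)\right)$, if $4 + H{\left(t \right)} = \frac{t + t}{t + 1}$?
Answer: $9360$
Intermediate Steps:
$H{\left(t \right)} = -4 + \frac{2 t}{1 + t}$ ($H{\left(t \right)} = -4 + \frac{t + t}{t + 1} = -4 + \frac{2 t}{1 + t}$)
$v = 39$ ($v = 2 - 5 \left(-5 + \frac{2 \left(-2 - 4\right)}{1 + 4}\right) = 2 - 5 \left(-5 + \frac{2 \left(-2 - 4\right)}{5}\right) = 2 - 5 \left(-5 + 2 \cdot \frac{1}{5} \left(-6\right)\right) = 2 - 5 \left(-5 - \frac{12}{5}\right) = 2 - 5 \left(- \frac{37}{5}\right) = 2 - -37 = 2 + 37 = 39$)
$v \left(- 4 \left(2 - 62\right)\right) = 39 \left(- 4 \left(2 - 62\right)\right) = 39 \left(\left(-4\right) \left(-60\right)\right) = 39 \cdot 240 = 9360$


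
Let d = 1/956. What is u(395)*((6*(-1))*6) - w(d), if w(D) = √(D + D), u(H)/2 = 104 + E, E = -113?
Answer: 648 - √478/478 ≈ 647.95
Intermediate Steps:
u(H) = -18 (u(H) = 2*(104 - 113) = 2*(-9) = -18)
d = 1/956 ≈ 0.0010460
w(D) = √2*√D (w(D) = √(2*D) = √2*√D)
u(395)*((6*(-1))*6) - w(d) = -18*6*(-1)*6 - √2*√(1/956) = -(-108)*6 - √2*√239/478 = -18*(-36) - √478/478 = 648 - √478/478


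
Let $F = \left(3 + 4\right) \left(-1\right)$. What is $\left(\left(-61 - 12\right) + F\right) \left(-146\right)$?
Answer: $11680$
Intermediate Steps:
$F = -7$ ($F = 7 \left(-1\right) = -7$)
$\left(\left(-61 - 12\right) + F\right) \left(-146\right) = \left(\left(-61 - 12\right) - 7\right) \left(-146\right) = \left(-73 - 7\right) \left(-146\right) = \left(-80\right) \left(-146\right) = 11680$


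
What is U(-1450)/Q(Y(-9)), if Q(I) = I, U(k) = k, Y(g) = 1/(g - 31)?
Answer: 58000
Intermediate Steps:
Y(g) = 1/(-31 + g)
U(-1450)/Q(Y(-9)) = -1450/(1/(-31 - 9)) = -1450/(1/(-40)) = -1450/(-1/40) = -1450*(-40) = 58000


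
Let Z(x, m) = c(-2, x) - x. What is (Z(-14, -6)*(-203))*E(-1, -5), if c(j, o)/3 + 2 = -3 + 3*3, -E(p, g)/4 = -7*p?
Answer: 147784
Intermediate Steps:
E(p, g) = 28*p (E(p, g) = -(-28)*p = 28*p)
c(j, o) = 12 (c(j, o) = -6 + 3*(-3 + 3*3) = -6 + 3*(-3 + 9) = -6 + 3*6 = -6 + 18 = 12)
Z(x, m) = 12 - x
(Z(-14, -6)*(-203))*E(-1, -5) = ((12 - 1*(-14))*(-203))*(28*(-1)) = ((12 + 14)*(-203))*(-28) = (26*(-203))*(-28) = -5278*(-28) = 147784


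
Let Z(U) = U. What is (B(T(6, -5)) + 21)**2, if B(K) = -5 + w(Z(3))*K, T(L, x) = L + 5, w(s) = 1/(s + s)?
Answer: 11449/36 ≈ 318.03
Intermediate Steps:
w(s) = 1/(2*s)
T(L, x) = 5 + L
B(K) = -5 + K/6 (B(K) = -5 + ((1/2)/3)*K = -5 + ((1/2)*(1/3))*K = -5 + K/6)
(B(T(6, -5)) + 21)**2 = ((-5 + (5 + 6)/6) + 21)**2 = ((-5 + (1/6)*11) + 21)**2 = ((-5 + 11/6) + 21)**2 = (-19/6 + 21)**2 = (107/6)**2 = 11449/36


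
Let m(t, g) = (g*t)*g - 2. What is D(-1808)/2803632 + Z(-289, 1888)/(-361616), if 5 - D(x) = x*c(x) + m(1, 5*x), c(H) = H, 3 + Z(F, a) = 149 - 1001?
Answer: -480179874893/15841221708 ≈ -30.312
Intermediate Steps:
Z(F, a) = -855 (Z(F, a) = -3 + (149 - 1001) = -3 - 852 = -855)
m(t, g) = -2 + t*g**2 (m(t, g) = t*g**2 - 2 = -2 + t*g**2)
D(x) = 7 - 26*x**2 (D(x) = 5 - (x*x + (-2 + 1*(5*x)**2)) = 5 - (x**2 + (-2 + 1*(25*x**2))) = 5 - (x**2 + (-2 + 25*x**2)) = 5 - (-2 + 26*x**2) = 5 + (2 - 26*x**2) = 7 - 26*x**2)
D(-1808)/2803632 + Z(-289, 1888)/(-361616) = (7 - 26*(-1808)**2)/2803632 - 855/(-361616) = (7 - 26*3268864)*(1/2803632) - 855*(-1/361616) = (7 - 84990464)*(1/2803632) + 855/361616 = -84990457*1/2803632 + 855/361616 = -84990457/2803632 + 855/361616 = -480179874893/15841221708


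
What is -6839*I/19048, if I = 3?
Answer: -20517/19048 ≈ -1.0771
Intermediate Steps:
-6839*I/19048 = -6839*3/19048 = -20517*1/19048 = -20517/19048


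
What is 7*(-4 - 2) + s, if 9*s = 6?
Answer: -124/3 ≈ -41.333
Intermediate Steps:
s = ⅔ (s = (⅑)*6 = ⅔ ≈ 0.66667)
7*(-4 - 2) + s = 7*(-4 - 2) + ⅔ = 7*(-6) + ⅔ = -42 + ⅔ = -124/3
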